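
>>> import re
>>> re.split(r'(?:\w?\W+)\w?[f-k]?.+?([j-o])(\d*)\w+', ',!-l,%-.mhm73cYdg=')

This matches optionally a word character, then one or more of a non-word character (non-capturing group); then optionally a word character, then optionally a character in [f-k], then one or more of any character (lazy); then a character in [j-o] (captured); then zero or more of a digit (captured); then one or more of a word character.
Because the quantifier is non-greedy, it stops expanding at the earliest point where the rest of the pattern can succeed.
Matches to split on: at [0:17] → ',!-l,%-.mhm73cYdg'.
`re.split` interleaves the captured-group text with the surrounding fragments.

['', 'm', '', '=']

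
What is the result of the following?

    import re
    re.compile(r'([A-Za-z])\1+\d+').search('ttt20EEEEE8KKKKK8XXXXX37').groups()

('t',)

`\1` is not a pattern — it's the concrete string captured by group 1, re-applied verbatim.
`re.search` tries every starting position until one works.
The match spans [0:5] → 'ttt20'.
Captured: group 1 = 't'.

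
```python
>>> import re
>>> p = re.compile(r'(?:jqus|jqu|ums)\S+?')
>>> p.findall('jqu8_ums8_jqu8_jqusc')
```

Branches in `(...|...)` are attempted left-to-right; the first branch that allows the whole pattern to succeed is taken.
Matches: at [0:4] → 'jqu8'; at [5:9] → 'ums8'; at [10:14] → 'jqu8'; at [15:20] → 'jqusc'.
`findall` yields the raw match text (4 of them) because the pattern has no groups.

['jqu8', 'ums8', 'jqu8', 'jqusc']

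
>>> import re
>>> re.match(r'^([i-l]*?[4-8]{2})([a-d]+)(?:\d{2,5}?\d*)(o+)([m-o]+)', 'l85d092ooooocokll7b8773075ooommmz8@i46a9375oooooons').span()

(0, 12)

Pattern: anchored at the start of the string; then zero or more of a character in [i-l] (lazy), then exactly 2 of a character in [4-8] (captured); then one or more of a character in [a-d] (captured); then 2 to 5 of a digit (lazy), then zero or more of a digit (non-capturing group); then one or more of a literal 'o' (captured); then one or more of a character in [m-o] (captured).
`re.match` only tries the pattern at the start of the string.
The match spans [0:12] → 'l85d092ooooo'.
Captured: group 1 = 'l85', group 2 = 'd', group 3 = 'oooo', group 4 = 'o'.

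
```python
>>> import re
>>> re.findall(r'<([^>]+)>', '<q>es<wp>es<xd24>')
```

Matches: at [0:3] match '<q>', group 1 = 'q'; at [5:9] match '<wp>', group 1 = 'wp'; at [11:17] match '<xd24>', group 1 = 'xd24'.
One capturing group, so `findall` returns just the captured substring from each match — 3 in all.

['q', 'wp', 'xd24']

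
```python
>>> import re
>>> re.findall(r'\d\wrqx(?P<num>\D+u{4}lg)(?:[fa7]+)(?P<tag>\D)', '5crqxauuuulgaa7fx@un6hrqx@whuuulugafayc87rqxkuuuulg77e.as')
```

[('auuuulg', 'x'), ('kuuuulg', 'e')]

`findall` packs the 2 group values into a tuple for every match.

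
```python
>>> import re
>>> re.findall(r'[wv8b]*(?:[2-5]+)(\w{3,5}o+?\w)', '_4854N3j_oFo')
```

['N3j_oF']

This matches zero or more of one of [wv8b]; then one or more of a character in [2-5] (non-capturing group); then 3 to 5 of a word character, then one or more of a literal 'o' (lazy), then a word character (captured).
Walking the string: at [2:11] match '854N3j_oF', group 1 = 'N3j_oF'.
One capturing group, so `findall` returns just the captured substring from the one match — 1 in all.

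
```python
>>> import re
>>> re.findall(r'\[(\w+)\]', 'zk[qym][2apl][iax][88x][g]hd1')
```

Scanning left to right: at [2:7] match '[qym]', group 1 = 'qym'; at [7:13] match '[2apl]', group 1 = '2apl'; at [13:18] match '[iax]', group 1 = 'iax'; at [18:23] match '[88x]', group 1 = '88x'; at [23:26] match '[g]', group 1 = 'g'.
`findall` collects group 1 from each match (5 total).

['qym', '2apl', 'iax', '88x', 'g']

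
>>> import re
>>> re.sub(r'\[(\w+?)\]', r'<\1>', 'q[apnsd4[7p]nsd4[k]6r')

Matches: at [8:12] → '[7p]'; at [16:19] → '[k]'.
Each match is replaced using the text its own group 1 captured.

'q[apnsd4<7p>nsd4<k>6r'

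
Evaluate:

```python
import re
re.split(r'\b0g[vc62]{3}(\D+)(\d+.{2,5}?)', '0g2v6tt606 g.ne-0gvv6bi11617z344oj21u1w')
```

['', 'tt', '606 g', '.ne-', 'bi', '11617z3', '44oj21u1w']

`re.split` interleaves the captured-group text with the surrounding fragments.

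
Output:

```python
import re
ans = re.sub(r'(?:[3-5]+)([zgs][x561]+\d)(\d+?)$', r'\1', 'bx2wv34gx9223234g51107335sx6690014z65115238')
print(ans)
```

bx2wv34gx9223234g51107335sx669001z651152

The pattern matches one or more of a character in [3-5] (non-capturing group); then one of [zgs], then one or more of one of [x561], then a digit (captured); then one or more of a digit (lazy) (captured); then anchored at the end.
Matches: at [33:43] → '4z65115238'.
Each match is replaced using the text its own group 1 captured.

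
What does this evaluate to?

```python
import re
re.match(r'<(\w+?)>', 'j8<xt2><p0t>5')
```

None

`match` is anchored at position 0; if the pattern doesn't fit there, it returns None.
Here the pattern fails at index 0, so the call returns None.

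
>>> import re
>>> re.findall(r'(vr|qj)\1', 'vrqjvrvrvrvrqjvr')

`\1` has to match the exact text group 1 already captured.
Matches: at [4:8] match 'vrvr', group 1 = 'vr'; at [8:12] match 'vrvr', group 1 = 'vr'.
Because there's exactly one group, `findall` drops the full match and keeps group 1 from each hit.

['vr', 'vr']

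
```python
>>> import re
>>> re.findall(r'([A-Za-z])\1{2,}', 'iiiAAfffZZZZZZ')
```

['i', 'f', 'Z']

After group 1 captures some text, `\1` only succeeds where that same text appears again.
Matches: at [0:3] match 'iii', group 1 = 'i'; at [5:8] match 'fff', group 1 = 'f'; at [8:14] match 'ZZZZZZ', group 1 = 'Z'.
`findall` collects group 1 from each match (3 total).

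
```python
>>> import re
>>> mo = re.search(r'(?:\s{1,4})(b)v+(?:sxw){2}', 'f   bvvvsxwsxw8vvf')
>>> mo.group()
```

'   bvvvsxwsxw'

The match spans [1:14] → '   bvvvsxwsxw'.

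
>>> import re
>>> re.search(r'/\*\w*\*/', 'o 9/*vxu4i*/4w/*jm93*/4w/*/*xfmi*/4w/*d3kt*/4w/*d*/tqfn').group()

'/*vxu4i*/'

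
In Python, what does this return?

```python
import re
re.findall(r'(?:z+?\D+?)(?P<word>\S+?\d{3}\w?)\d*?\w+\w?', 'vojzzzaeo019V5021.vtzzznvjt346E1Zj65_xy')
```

A `+?`/`*?`/`{m,n}?` starts at its minimum and grows only as far as needed for what follows to match.
Because there's exactly one group, `findall` drops the full match and keeps group 1 from each hit.

['zaeo019V', 'znvjt346E']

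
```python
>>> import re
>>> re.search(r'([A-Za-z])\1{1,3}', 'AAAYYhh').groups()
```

('A',)

The match spans [0:3] → 'AAA'.
Captured: group 1 = 'A'.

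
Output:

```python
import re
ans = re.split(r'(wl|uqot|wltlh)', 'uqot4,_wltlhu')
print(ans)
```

['', 'uqot', '4,_', 'wl', 'tlhu']

Branches in `(...|...)` are attempted left-to-right; the first branch that allows the whole pattern to succeed is taken.
Because the pattern has a capturing group, `split` also inserts each captured text between the pieces.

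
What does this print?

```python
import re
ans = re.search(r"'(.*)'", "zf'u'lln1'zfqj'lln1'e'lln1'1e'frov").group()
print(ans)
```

'u'lln1'zfqj'lln1'e'lln1'1e'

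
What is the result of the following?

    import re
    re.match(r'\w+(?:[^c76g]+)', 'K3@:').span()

`match` is anchored at position 0; if the pattern doesn't fit there, it returns None.
The match spans [0:4] → 'K3@:'.

(0, 4)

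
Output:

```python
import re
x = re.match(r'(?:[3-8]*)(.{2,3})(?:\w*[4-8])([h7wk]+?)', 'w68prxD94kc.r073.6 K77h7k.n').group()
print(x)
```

This matches zero or more of a character in [3-8] (non-capturing group); then 2 to 3 of any character (captured); then zero or more of a word character, then a character in [4-8] (non-capturing group); then one or more of one of [h7wk] (lazy) (captured).
With `match`, the pattern is implicitly anchored at the beginning.
The match spans [0:10] → 'w68prxD94k'.
Captured: group 1 = 'w68', group 2 = 'k'.

w68prxD94k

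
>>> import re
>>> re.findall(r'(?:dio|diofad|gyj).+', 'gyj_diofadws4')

['gyj_diofadws4']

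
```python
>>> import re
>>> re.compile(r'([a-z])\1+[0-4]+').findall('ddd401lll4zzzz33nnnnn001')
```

['d', 'l', 'z', 'n']

`\1` has to match the exact text group 1 already captured.
Because there's exactly one group, `findall` drops the full match and keeps group 1 from each hit.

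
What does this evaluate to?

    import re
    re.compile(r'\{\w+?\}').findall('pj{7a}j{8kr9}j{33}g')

Scanning left to right: at [2:6] → '{7a}'; at [7:13] → '{8kr9}'; at [14:18] → '{33}'.
`findall` yields the raw match text (3 of them) because the pattern has no groups.

['{7a}', '{8kr9}', '{33}']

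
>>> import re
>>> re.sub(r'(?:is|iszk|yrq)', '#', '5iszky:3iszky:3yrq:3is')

'5#zky:3#zky:3#:3#'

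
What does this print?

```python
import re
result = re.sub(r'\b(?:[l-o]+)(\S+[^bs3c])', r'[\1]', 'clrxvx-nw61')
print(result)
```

The pattern matches a word boundary (`\b`, zero-width); then one or more of a character in [l-o] (non-capturing group); then one or more of a non-whitespace character, then any character except [bs3c] (captured).
Matches: at [7:11] → 'nw61'.
Each match is replaced using the text its own group 1 captured.

clrxvx-[w61]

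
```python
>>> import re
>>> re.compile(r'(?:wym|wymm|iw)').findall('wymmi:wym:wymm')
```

['wym', 'wym', 'wym']

Alternation isn't longest-match — the leftmost alternative that fits at this position is chosen.
No capturing groups, so `findall` returns the 3 full match strings.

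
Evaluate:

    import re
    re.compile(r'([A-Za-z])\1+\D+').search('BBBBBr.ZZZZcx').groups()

('B',)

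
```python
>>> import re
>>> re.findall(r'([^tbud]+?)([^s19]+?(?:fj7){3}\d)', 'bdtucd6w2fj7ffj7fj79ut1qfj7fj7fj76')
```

[('1', 'qfj7fj7fj76')]

Pattern: one or more of any character except [tbud] (lazy) (captured); then one or more of any character except [s19] (lazy), then the literal 'fj7' repeated 3 times, then a digit (captured).
Walking the string: at [22:34] match '1qfj7fj7fj76', groups = ('1', 'qfj7fj7fj76').
2 groups means the one result is a tuple of 2 captured strings — 1 here.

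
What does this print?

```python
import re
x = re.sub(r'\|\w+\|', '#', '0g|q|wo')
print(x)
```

Matches: at [2:5] → '|q|'.
Every occurrence is swapped for '#'.

0g#wo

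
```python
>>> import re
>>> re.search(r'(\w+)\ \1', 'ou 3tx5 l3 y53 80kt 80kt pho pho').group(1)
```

The backreference `\1` re-matches whatever the first group consumed, character for character.
`search` walks the string left to right and returns the first match it finds.
The match spans [15:24] → '80kt 80kt'.
Captured: group 1 = '80kt'.

'80kt'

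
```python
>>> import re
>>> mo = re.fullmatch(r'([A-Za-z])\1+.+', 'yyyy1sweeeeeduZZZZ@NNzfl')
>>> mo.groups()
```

The match spans [0:24] → 'yyyy1sweeeeeduZZZZ@NNzfl'.
Captured: group 1 = 'y'.

('y',)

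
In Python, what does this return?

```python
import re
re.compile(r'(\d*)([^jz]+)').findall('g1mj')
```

[('', 'g1m')]

2 groups means the one result is a tuple of 2 captured strings — 1 here.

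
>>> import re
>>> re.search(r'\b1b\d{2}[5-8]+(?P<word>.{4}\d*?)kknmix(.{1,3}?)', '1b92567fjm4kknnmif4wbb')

Here the pattern never matches, so the call returns None.

None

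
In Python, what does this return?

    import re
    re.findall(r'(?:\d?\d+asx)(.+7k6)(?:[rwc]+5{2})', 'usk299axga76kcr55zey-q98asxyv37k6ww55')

One capturing group, so `findall` returns just the captured substring from the one match — 1 in all.

['yv37k6']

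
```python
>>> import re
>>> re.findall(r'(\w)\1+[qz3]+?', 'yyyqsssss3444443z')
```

['y', 's', '4']

The backreference `\1` re-matches whatever the first group consumed, character for character.
Walking the string: at [0:4] match 'yyyq', group 1 = 'y'; at [4:10] match 'sssss3', group 1 = 's'; at [10:16] match '444443', group 1 = '4'.
With a single group, `findall` returns only what that group captured — 3 items.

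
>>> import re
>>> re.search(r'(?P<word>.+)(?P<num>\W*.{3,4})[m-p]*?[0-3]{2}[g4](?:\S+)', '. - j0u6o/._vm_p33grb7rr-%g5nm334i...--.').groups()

This matches one or more of any character (captured as 'word'); then zero or more of a non-word character, then 3 to 4 of any character (captured as 'num'); then zero or more of a character in [m-p] (lazy), then exactly 2 of a character in [0-3], then one of [g4]; then one or more of a non-whitespace character (non-capturing group).
`re.search` tries every starting position until one works.
The match spans [0:40] → '. - j0u6o/._vm_p33grb7rr-%g5nm334i...--.'.
Captured: group 1 = '. - j0u6o/._vm_p33grb7rr-%g', group 2 = '5nm'.

('. - j0u6o/._vm_p33grb7rr-%g', '5nm')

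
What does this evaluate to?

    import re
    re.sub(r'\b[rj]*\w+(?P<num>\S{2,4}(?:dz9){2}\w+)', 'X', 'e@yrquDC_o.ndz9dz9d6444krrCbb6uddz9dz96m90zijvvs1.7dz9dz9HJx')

'e@X.7dz9dz9HJx'

This matches a word boundary (`\b`, zero-width); then zero or more of one of [rj], then one or more of a word character; then 2 to 4 of a non-whitespace character, then the literal 'dz9' repeated 2 times, then one or more of a word character (captured as 'num').
Matches: at [2:49] → 'yrquDC_o.ndz9dz9d6444krrCbb6uddz9dz96m90zijvvs1'.
Every occurrence is swapped for 'X'.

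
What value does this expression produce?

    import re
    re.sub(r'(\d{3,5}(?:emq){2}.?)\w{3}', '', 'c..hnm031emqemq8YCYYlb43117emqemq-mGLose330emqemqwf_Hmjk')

'c..hnmYlbosemjk'

This matches 3 to 5 of a digit, then the literal 'emq' repeated 2 times, then optionally any character (captured); then exactly 3 of a word character.
Matches: at [6:19] → '031emqemq8YCY'; at [22:37] → '43117emqemq-mGL'; at [40:53] → '330emqemqwf_H'.
Every occurrence is swapped for ''.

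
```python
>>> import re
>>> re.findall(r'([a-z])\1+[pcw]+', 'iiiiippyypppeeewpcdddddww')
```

After group 1 captures some text, `\1` only succeeds where that same text appears again.
Walking the string: at [0:7] match 'iiiiipp', group 1 = 'i'; at [7:12] match 'yyppp', group 1 = 'y'; at [12:18] match 'eeewpc', group 1 = 'e'; at [18:25] match 'dddddww', group 1 = 'd'.
One capturing group, so `findall` returns just the captured substring from each match — 4 in all.

['i', 'y', 'e', 'd']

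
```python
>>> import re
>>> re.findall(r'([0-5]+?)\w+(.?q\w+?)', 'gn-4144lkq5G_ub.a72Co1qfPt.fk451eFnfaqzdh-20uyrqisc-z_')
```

This matches one or more of a character in [0-5] (lazy) (captured); then one or more of a word character; then optionally any character, then a literal 'q', then one or more of a word character (lazy) (captured).
Because the quantifier is non-greedy, it stops expanding at the earliest point where the rest of the pattern can succeed.
Matches: at [3:11] match '4144lkq5', groups = ('4', 'q5'); at [18:24] match '2Co1qf', groups = ('2', 'qf'); at [29:39] match '451eFnfaqz', groups = ('4', 'qz'); at [42:49] match '20uyrqi', groups = ('2', 'qi').
`findall` packs the 2 group values into a tuple for every match.

[('4', 'q5'), ('2', 'qf'), ('4', 'qz'), ('2', 'qi')]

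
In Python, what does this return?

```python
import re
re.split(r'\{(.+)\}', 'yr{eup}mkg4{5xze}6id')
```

['yr', 'eup}mkg4{5xze', '6id']

Matches to split on: at [2:17] → '{eup}mkg4{5xze}'.
Because the pattern has a capturing group, `split` also inserts each captured text between the pieces.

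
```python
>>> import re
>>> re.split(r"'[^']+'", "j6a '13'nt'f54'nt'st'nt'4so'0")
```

['j6a ', 'nt', 'nt', 'nt', '0']

Matches to split on: at [4:8] → "'13'"; at [10:15] → "'f54'"; at [17:21] → "'st'"; at [23:28] → "'4so'".
`split` removes every match and returns the 5 fragments in between.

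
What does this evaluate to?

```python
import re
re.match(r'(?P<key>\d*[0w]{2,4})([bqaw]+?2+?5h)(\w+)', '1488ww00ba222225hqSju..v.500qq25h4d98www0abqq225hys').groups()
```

('1488ww00', 'ba222225h', 'qSju')

Pattern: zero or more of a digit, then 2 to 4 of one of [0w] (captured as 'key'); then one or more of one of [bqaw] (lazy), then one or more of the literal '2' (lazy), then the literal '5h' (captured); then one or more of a word character (captured).
`re.match` won't scan ahead — the pattern has to work from the very first character.
The match spans [0:21] → '1488ww00ba222225hqSju'.
Captured: group 1 = '1488ww00', group 2 = 'ba222225h', group 3 = 'qSju'.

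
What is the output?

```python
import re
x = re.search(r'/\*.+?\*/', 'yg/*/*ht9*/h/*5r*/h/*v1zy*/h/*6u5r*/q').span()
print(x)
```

With the lazy modifier that quantifier settles for the fewest repetitions that let the rest of the pattern succeed (the atoms after it are unaffected and can still be greedy).
The match spans [2:11] → '/*/*ht9*/'.

(2, 11)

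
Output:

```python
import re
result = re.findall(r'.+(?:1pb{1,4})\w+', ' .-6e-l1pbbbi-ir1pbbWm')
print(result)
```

[' .-6e-l1pbbbi-ir1pbbWm']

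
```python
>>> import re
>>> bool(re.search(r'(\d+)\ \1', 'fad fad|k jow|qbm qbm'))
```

`\1` is not a pattern — it's the concrete string captured by group 1, re-applied verbatim.
`search` walks the string left to right and returns the first match it finds.
Here the pattern never matches, so the call returns None, and `bool(None)` is False.

False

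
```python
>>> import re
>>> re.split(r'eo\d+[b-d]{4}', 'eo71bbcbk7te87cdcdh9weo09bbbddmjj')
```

['', 'k7te87cdcdh9w', 'dmjj']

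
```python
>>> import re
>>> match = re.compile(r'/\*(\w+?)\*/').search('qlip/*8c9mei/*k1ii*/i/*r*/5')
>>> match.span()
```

(12, 20)

The match spans [12:20] → '/*k1ii*/'.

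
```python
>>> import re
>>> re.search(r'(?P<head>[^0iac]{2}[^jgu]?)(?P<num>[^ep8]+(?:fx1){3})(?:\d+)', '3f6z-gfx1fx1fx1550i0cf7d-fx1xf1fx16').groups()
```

('3f6', 'z-gfx1fx1fx1')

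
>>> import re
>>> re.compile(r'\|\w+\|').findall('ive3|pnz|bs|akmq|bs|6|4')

['|pnz|', '|akmq|', '|6|']

With no groups in the pattern, `findall` gives back each whole match — 3 here.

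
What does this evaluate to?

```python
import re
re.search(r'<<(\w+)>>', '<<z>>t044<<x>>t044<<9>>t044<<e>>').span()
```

`search` walks the string left to right and returns the first match it finds.
The match spans [0:5] → '<<z>>'.
Captured: group 1 = 'z'.

(0, 5)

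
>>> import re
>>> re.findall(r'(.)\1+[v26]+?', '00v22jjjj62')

`\1` is not a pattern — it's the concrete string captured by group 1, re-applied verbatim.
`findall` collects group 1 from each match (2 total).

['0', 'j']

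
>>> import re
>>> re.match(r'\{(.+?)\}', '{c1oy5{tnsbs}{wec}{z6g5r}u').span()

The `?` after the quantifier makes it lazy — it takes as little as possible before letting the rest of the pattern try.
`re.match` won't scan ahead — the pattern has to work from the very first character.
The match spans [0:13] → '{c1oy5{tnsbs}'.
Captured: group 1 = 'c1oy5{tnsbs'.

(0, 13)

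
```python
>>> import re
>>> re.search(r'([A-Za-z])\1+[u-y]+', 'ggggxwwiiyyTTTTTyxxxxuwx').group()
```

After group 1 captures some text, `\1` only succeeds where that same text appears again.
The match spans [0:7] → 'ggggxww'.

'ggggxww'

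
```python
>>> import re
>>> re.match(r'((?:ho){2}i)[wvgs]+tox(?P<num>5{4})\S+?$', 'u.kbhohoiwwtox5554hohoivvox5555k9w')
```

This matches the literal 'ho' repeated 2 times, then a literal 'i' (captured); then one or more of one of [wvgs], then the literal 'tox'; then exactly 4 of a literal '5' (captured as 'num'); then one or more of a non-whitespace character (lazy); then anchored at the end.
`re.match` won't scan ahead — the pattern has to work from the very first character.
Here the string doesn't start with a match, so the call returns None.

None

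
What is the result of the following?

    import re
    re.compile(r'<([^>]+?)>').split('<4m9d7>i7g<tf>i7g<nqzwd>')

Because the pattern has a capturing group, `split` also inserts each captured text between the pieces.

['', '4m9d7', 'i7g', 'tf', 'i7g', 'nqzwd', '']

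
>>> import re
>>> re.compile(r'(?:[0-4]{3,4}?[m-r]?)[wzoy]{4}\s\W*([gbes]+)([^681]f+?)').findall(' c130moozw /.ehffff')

[('e', 'hf')]

The pattern matches 3 to 4 of a character in [0-4] (lazy), then optionally a character in [m-r] (non-capturing group); then exactly 4 of one of [wzoy], then whitespace, then zero or more of a non-word character; then one or more of one of [gbes] (captured); then any character except [681], then one or more of the literal 'f' (lazy) (captured).
Scanning left to right: at [2:16] match '130moozw /.ehf', groups = ('e', 'hf').
With 2 capturing groups, `findall` returns a 2-tuple per match.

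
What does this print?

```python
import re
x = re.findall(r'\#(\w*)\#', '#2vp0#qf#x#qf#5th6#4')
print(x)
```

['2vp0', 'x', '5th6']

Walking the string: at [0:6] match '#2vp0#', group 1 = '2vp0'; at [8:11] match '#x#', group 1 = 'x'; at [13:19] match '#5th6#', group 1 = '5th6'.
Because there's exactly one group, `findall` drops the full match and keeps group 1 from each hit.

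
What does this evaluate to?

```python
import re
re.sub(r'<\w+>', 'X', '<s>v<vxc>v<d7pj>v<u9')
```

`sub` substitutes 'X' at each match site.

'XvXvXv<u9'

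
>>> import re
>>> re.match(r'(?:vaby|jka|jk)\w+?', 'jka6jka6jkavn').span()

`|` is ordered: at each position the engine commits to the first alternative that works.
`re.match` only tries the pattern at the start of the string.
The match spans [0:4] → 'jka6'.

(0, 4)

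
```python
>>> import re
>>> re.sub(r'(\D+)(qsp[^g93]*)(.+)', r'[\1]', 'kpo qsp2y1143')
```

This matches one or more of a non-digit (captured); then the literal 'qsp', then zero or more of any character except [g93] (captured); then one or more of any character (captured).
Matches: at [0:13] → 'kpo qsp2y1143'.
Each match is replaced using the text its own group 1 captured.

'[kpo ]'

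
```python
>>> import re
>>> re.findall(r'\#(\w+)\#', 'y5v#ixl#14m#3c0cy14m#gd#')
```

['ixl', '3c0cy14m']

Walking the string: at [3:8] match '#ixl#', group 1 = 'ixl'; at [11:21] match '#3c0cy14m#', group 1 = '3c0cy14m'.
One capturing group, so `findall` returns just the captured substring from each match — 2 in all.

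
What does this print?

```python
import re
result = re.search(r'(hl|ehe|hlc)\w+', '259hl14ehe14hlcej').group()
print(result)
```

hl14ehe14hlcej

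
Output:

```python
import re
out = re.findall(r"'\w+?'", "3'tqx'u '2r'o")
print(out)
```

["'tqx'", "'2r'"]

Walking the string: at [1:6] → "'tqx'"; at [8:12] → "'2r'".
Since nothing is captured, `findall` lists the 2 matched substrings directly.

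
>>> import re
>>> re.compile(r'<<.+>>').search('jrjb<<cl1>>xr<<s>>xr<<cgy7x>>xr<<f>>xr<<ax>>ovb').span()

`search` walks the string left to right and returns the first match it finds.
The match spans [4:44] → '<<cl1>>xr<<s>>xr<<cgy7x>>xr<<f>>xr<<ax>>'.

(4, 44)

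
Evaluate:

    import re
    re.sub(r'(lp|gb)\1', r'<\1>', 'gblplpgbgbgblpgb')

'gb<lp><gb>gblpgb'

`\1` has to match the exact text group 1 already captured.
Matches: at [2:6] → 'lplp'; at [6:10] → 'gbgb'.
Each match is replaced using the text its own group 1 captured.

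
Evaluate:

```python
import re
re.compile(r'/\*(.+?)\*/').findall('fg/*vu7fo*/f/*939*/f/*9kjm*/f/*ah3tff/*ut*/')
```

['vu7fo', '939', '9kjm', 'ah3tff/*ut']

Because there's exactly one group, `findall` drops the full match and keeps group 1 from each hit.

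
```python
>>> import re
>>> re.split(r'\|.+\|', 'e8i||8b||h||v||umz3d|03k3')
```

Splitting on the pattern gives 2 pieces.

['e8i', '03k3']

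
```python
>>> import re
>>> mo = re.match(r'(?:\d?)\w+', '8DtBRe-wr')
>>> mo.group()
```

'8DtBRe'

`match` is anchored at position 0; if the pattern doesn't fit there, it returns None.
The match spans [0:6] → '8DtBRe'.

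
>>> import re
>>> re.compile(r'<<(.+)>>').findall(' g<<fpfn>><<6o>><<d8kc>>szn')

`findall` collects group 1 from the one match (1 total).

['fpfn>><<6o>><<d8kc']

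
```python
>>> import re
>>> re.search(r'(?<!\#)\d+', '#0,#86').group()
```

'6'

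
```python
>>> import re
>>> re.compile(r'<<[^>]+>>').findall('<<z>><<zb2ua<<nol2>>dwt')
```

['<<z>>', '<<zb2ua<<nol2>>']

`findall` yields the raw match text (2 of them) because the pattern has no groups.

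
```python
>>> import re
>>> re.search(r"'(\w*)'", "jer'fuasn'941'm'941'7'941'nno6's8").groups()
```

('fuasn',)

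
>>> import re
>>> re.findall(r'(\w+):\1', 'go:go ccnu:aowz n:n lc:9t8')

After group 1 captures some text, `\1` only succeeds where that same text appears again.
`findall` collects group 1 from each match (2 total).

['go', 'n']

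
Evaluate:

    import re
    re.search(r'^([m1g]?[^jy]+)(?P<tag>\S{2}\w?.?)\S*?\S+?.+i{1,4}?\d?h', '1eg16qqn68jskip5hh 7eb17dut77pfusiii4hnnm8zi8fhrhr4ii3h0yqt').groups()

The match spans [0:55] → '1eg16qqn68jskip5hh 7eb17dut77pfusiii4hnnm8zi8fhrhr4ii3h'.
Captured: group 1 = '1eg16qqn68', group 2 = 'jski'.

('1eg16qqn68', 'jski')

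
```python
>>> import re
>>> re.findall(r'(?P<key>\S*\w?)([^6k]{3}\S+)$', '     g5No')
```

[('', '   g5No')]

2 groups means the one result is a tuple of 2 captured strings — 1 here.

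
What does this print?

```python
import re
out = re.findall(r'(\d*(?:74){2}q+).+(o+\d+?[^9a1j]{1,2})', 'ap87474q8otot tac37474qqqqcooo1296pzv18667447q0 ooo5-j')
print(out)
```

Pattern: zero or more of a digit, then the literal '74' repeated 2 times, then one or more of the literal 'q' (captured); then one or more of any character; then one or more of the literal 'o', then one or more of a digit (lazy), then 1 to 2 of any character except [9a1j] (captured).
`findall` packs the 2 group values into a tuple for every match.

[('87474q', 'o5-')]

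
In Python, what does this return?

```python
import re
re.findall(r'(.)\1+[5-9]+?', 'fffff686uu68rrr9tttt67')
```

The backreference `\1` re-matches whatever the first group consumed, character for character.
Scanning left to right: at [0:6] match 'fffff6', group 1 = 'f'; at [8:11] match 'uu6', group 1 = 'u'; at [12:16] match 'rrr9', group 1 = 'r'; at [16:21] match 'tttt6', group 1 = 't'.
`findall` collects group 1 from each match (4 total).

['f', 'u', 'r', 't']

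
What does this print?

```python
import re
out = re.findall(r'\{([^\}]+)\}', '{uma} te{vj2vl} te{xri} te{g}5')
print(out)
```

Because there's exactly one group, `findall` drops the full match and keeps group 1 from each hit.

['uma', 'vj2vl', 'xri', 'g']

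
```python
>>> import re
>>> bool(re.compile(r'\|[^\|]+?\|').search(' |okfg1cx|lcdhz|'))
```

The match spans [1:10] → '|okfg1cx|'.

True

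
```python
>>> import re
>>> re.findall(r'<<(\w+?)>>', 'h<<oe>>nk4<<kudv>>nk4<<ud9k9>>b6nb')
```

['oe', 'kudv', 'ud9k9']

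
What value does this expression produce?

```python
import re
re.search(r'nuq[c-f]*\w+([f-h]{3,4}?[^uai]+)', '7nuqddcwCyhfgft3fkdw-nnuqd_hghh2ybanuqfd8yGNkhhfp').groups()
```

('fgft3fkdw-nn',)

Pattern: the literal 'nuq', then zero or more of a character in [c-f], then one or more of a word character; then 3 to 4 of a character in [f-h] (lazy), then one or more of any character except [uai] (captured).
`re.search` tries every starting position until one works.
The match spans [1:23] → 'nuqddcwCyhfgft3fkdw-nn'.
Captured: group 1 = 'fgft3fkdw-nn'.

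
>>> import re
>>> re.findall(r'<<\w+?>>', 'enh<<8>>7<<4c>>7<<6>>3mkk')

['<<8>>', '<<4c>>', '<<6>>']

Matches: at [3:8] → '<<8>>'; at [9:15] → '<<4c>>'; at [16:21] → '<<6>>'.
No capturing groups, so `findall` returns the 3 full match strings.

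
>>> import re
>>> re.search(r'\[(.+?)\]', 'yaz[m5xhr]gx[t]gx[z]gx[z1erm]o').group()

Lazy quantifiers expand one character at a time until the remainder of the pattern can match.
`re.search` scans for the first position where the pattern succeeds.
The match spans [3:10] → '[m5xhr]'.
Captured: group 1 = 'm5xhr'.

'[m5xhr]'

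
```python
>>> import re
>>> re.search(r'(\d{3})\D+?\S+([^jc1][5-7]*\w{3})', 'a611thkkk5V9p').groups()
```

('611', '5V9p')

This matches exactly 3 of a digit (captured); then one or more of a non-digit (lazy), then one or more of a non-whitespace character; then any character except [jc1], then zero or more of a character in [5-7], then exactly 3 of a word character (captured).
`re.search` tries every starting position until one works.
The match spans [1:13] → '611thkkk5V9p'.
Captured: group 1 = '611', group 2 = '5V9p'.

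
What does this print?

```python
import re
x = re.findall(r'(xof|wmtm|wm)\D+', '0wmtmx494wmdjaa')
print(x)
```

Branches in `(...|...)` are attempted left-to-right; the first branch that allows the whole pattern to succeed is taken.
Scanning left to right: at [1:6] match 'wmtmx', group 1 = 'wmtm'; at [9:15] match 'wmdjaa', group 1 = 'wm'.
`findall` collects group 1 from each match (2 total).

['wmtm', 'wm']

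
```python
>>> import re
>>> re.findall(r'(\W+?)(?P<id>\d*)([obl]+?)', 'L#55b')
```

[('#', '55', 'b')]

This matches one or more of a non-word character (lazy) (captured); then zero or more of a digit (captured as 'id'); then one or more of one of [obl] (lazy) (captured).
Walking the string: at [1:5] match '#55b', groups = ('#', '55', 'b').
Multiple groups make `findall` return tuples — one 3-tuple for the one match.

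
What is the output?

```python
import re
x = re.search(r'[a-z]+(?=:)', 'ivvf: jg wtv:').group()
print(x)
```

The positive lookaround only admits positions where the adjacent text matches; those characters stay outside the span.
The match spans [0:4] → 'ivvf'.

ivvf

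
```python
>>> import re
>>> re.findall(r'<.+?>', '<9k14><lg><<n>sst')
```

['<9k14>', '<lg>', '<<n>']

Scanning left to right: at [0:6] → '<9k14>'; at [6:10] → '<lg>'; at [10:14] → '<<n>'.
No capturing groups, so `findall` returns the 3 full match strings.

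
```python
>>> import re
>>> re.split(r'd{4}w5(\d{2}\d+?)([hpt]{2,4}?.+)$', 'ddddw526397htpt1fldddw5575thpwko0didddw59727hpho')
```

['', '26397', 'htpt1fldddw5575thpwko0didddw59727hpho', '']

This matches exactly 4 of a literal 'd', then the literal 'w5'; then exactly 2 of a digit, then one or more of a digit (lazy) (captured); then 2 to 4 of one of [hpt] (lazy), then one or more of any character (captured); then anchored at the end.
Because the pattern has a capturing group, `split` also inserts each captured text between the pieces.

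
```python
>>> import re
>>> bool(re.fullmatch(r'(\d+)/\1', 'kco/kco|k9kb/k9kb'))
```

False

`fullmatch` succeeds only if the pattern covers the string from start to end.
Here there's no way to consume every character, so the call returns None, and `bool(None)` is False.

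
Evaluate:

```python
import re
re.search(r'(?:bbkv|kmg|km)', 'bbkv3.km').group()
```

'bbkv'

The match spans [0:4] → 'bbkv'.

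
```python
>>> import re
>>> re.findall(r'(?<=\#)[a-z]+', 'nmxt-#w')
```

['w']

Lookahead/lookbehind check context without consuming it, so the matched span excludes the asserted characters.
Matches: at [6:7] → 'w'.
Since nothing is captured, `findall` lists the 1 matched substring directly.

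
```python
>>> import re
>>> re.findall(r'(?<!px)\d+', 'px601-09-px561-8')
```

['01', '09', '61', '8']

The negative lookaround is zero-width — it rules out positions where the adjacent text would match, without consuming anything.
Scanning left to right: at [3:5] → '01'; at [6:8] → '09'; at [12:14] → '61'; at [15:16] → '8'.
With no groups in the pattern, `findall` gives back each whole match — 4 here.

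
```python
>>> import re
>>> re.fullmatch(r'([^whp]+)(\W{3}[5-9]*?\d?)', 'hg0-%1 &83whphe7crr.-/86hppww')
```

None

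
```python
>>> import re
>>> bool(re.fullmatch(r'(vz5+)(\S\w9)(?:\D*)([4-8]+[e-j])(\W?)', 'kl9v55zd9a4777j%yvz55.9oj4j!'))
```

False

Pattern: the literal 'vz', then one or more of a literal '5' (captured); then a non-whitespace character, then a word character, then the literal '9' (captured); then zero or more of a non-digit (non-capturing group); then one or more of a character in [4-8], then a character in [e-j] (captured); then optionally a non-word character (captured).
`re.fullmatch` is like wrapping the pattern in `^…$` (in single-line mode).
Here the pattern can't cover the whole string, so the call returns None, and `bool(None)` is False.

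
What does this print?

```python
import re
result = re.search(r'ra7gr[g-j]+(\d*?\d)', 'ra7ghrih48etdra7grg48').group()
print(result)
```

This matches the literal 'ra7', then the literal 'gr', then one or more of a character in [g-j]; then zero or more of a digit (lazy), then a digit (captured).
A `+?`/`*?`/`{m,n}?` starts at its minimum and grows only as far as needed for what follows to match.
Unlike `match`, `search` isn't anchored — it looks for the pattern anywhere in the string.
The match spans [13:20] → 'ra7grg4'.
Captured: group 1 = '4'.

ra7grg4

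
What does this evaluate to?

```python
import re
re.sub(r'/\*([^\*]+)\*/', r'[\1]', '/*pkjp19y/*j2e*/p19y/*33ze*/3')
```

'/*pkjp19y[j2e]p19y[33ze]3'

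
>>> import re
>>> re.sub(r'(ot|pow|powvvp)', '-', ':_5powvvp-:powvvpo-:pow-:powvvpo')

':_5-vvp-:-vvpo-:--:-vvpo'

The regex engine tests alternatives in the order written; an earlier branch that matches wins even if a later one would match more.
Matches: at [3:6] → 'pow'; at [11:14] → 'pow'; at [20:23] → 'pow'; at [25:28] → 'pow'.
`sub` substitutes '-' at each match site.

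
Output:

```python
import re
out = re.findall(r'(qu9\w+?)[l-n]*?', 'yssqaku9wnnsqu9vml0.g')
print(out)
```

['qu9v']

Pattern: the literal 'qu9', then one or more of a word character (lazy) (captured); then zero or more of a character in [l-n] (lazy).
With a single group, `findall` returns only what that group captured — 1 item.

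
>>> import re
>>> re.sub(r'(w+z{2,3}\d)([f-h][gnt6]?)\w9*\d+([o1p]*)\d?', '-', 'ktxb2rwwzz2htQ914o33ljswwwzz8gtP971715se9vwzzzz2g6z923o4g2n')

'ktxb2r-3ljs-se9vwzzzz2g6z923o4g2n'

Each match is replaced by '-'.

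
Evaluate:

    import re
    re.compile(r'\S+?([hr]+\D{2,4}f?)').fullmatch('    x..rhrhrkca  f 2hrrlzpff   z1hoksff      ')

None

Pattern: one or more of a non-whitespace character (lazy); then one or more of one of [hr], then 2 to 4 of a non-digit, then optionally the literal 'f' (captured).
`re.fullmatch` requires the pattern to consume the entire string.
Here the pattern can't cover the whole string, so the call returns None.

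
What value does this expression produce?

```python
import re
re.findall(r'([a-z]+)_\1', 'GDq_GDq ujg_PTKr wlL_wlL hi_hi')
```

['hi']

A backreference is literal: `\1` must see the identical characters the first group matched.
Matches: at [25:30] match 'hi_hi', group 1 = 'hi'.
One capturing group, so `findall` returns just the captured substring from the one match — 1 in all.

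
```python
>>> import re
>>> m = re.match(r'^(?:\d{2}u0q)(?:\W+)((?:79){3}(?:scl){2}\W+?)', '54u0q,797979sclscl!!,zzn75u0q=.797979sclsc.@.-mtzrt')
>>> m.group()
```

'54u0q,797979sclscl!'

This matches anchored at the start of the string; then exactly 2 of a digit, then the literal 'u0q' (non-capturing group); then one or more of a non-word character (non-capturing group); then the literal '79' repeated 3 times, then the literal 'scl' repeated 2 times, then one or more of a non-word character (lazy) (captured).
The `?` after the quantifier makes it lazy — it takes as little as possible before letting the rest of the pattern try.
`re.match` only tries the pattern at the start of the string.
The match spans [0:19] → '54u0q,797979sclscl!'.
Captured: group 1 = '797979sclscl!'.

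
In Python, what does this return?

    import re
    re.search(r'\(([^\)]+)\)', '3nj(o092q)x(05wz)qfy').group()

The match spans [3:10] → '(o092q)'.

'(o092q)'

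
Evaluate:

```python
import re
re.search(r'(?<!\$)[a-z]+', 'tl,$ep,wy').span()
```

The negative lookaround is zero-width — it rules out positions where the adjacent text would match, without consuming anything.
The match spans [0:2] → 'tl'.

(0, 2)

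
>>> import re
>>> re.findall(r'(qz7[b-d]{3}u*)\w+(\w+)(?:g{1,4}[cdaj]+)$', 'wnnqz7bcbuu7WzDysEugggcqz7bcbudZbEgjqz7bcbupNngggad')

[('qz7bcbuu', 'g')]

With 2 capturing groups, `findall` returns a 2-tuple per match.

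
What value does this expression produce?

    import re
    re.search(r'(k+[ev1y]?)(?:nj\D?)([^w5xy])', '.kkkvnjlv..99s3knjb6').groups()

('kkkv', 'v')

The match spans [1:9] → 'kkkvnjlv'.
Captured: group 1 = 'kkkv', group 2 = 'v'.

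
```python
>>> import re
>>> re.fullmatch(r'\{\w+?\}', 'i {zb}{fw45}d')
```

`fullmatch` succeeds only if the pattern covers the string from start to end.
Here the string isn't matched end-to-end, so the call returns None.

None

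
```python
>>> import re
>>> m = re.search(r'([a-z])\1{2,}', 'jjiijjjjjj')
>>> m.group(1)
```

The match spans [4:10] → 'jjjjjj'.
Captured: group 1 = 'j'.

'j'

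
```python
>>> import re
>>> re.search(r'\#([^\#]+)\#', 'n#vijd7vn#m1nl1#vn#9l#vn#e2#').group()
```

'#vijd7vn#'

The match spans [1:10] → '#vijd7vn#'.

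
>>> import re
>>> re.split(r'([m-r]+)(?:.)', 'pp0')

This matches one or more of a character in [m-r] (captured); then any character (non-capturing group).
Because the pattern has a capturing group, `split` also inserts each captured text between the pieces.

['', 'pp', '']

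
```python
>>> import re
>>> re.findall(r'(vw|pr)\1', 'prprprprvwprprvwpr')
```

['pr', 'pr', 'pr']

After group 1 captures some text, `\1` only succeeds where that same text appears again.
With a single group, `findall` returns only what that group captured — 3 items.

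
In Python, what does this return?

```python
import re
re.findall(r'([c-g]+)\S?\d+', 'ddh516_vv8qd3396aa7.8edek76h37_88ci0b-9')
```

The pattern matches one or more of a character in [c-g] (captured); then optionally a non-whitespace character, then one or more of a digit.
Scanning left to right: at [0:6] match 'ddh516', group 1 = 'dd'; at [11:16] match 'd3396', group 1 = 'd'; at [21:27] match 'edek76', group 1 = 'ede'; at [33:36] match 'ci0', group 1 = 'c'.
Because there's exactly one group, `findall` drops the full match and keeps group 1 from each hit.

['dd', 'd', 'ede', 'c']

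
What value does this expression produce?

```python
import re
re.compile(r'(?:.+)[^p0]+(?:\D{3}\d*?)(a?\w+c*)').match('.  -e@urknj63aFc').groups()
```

('63aFc',)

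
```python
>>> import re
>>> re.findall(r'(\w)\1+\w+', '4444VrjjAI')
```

`\1` has to match the exact text group 1 already captured.
Walking the string: at [0:10] match '4444VrjjAI', group 1 = '4'.
Because there's exactly one group, `findall` drops the full match and keeps group 1 from the one hit.

['4']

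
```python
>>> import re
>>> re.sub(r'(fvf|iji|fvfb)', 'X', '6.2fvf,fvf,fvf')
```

Matches: at [3:6] → 'fvf'; at [7:10] → 'fvf'; at [11:14] → 'fvf'.
Every occurrence is swapped for 'X'.

'6.2X,X,X'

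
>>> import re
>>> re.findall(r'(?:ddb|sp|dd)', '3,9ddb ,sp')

['ddb', 'sp']

Alternation isn't longest-match — the leftmost alternative that fits at this position is chosen.
Since nothing is captured, `findall` lists the 2 matched substrings directly.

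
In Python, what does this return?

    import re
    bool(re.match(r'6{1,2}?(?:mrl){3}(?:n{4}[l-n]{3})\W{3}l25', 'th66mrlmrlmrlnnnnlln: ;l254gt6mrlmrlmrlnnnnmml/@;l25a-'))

With `match`, the pattern is implicitly anchored at the beginning.
Here the string doesn't start with a match, so the call returns None, and `bool(None)` is False.

False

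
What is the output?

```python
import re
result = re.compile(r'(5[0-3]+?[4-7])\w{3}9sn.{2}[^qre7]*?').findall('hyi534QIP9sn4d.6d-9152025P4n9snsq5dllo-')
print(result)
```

This matches a literal '5', then one or more of a character in [0-3] (lazy), then a character in [4-7] (captured); then exactly 3 of a word character, then the literal '9sn'; then exactly 2 of any character, then zero or more of any character except [qre7] (lazy).
A non-greedy quantifier consumes as few characters as it can — just enough that the remainder of the pattern still matches from where it stops; whatever follows it matches normally.
Matches: at [3:14] match '534QIP9sn4d', group 1 = '534'; at [20:33] match '52025P4n9snsq', group 1 = '52025'.
With a single group, `findall` returns only what that group captured — 2 items.

['534', '52025']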